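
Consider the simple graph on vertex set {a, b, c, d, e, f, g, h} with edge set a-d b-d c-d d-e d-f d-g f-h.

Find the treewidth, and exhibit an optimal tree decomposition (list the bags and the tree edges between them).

Treewidth 1.
One such decomposition:
Bags: B1 = {d, e}  B2 = {a, d}  B3 = {d, f}  B4 = {d, g}  B5 = {f, h}  B6 = {b, d}  B7 = {c, d}
Tree: B1–B2, B1–B3, B2–B4, B3–B5, B1–B6, B1–B7

Each bag holds 2 vertices, so the decomposition has width 1, which upper-bounds the treewidth. Any graph with an edge has treewidth ≥ 1, and G has the edge e–d. Hence tw(G) = 1 exactly.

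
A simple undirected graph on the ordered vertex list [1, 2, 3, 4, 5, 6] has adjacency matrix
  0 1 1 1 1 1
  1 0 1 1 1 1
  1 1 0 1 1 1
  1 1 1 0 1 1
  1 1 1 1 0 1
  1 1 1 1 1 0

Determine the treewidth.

A width-5 tree decomposition is:
Bags: B1 = {1, 2, 3, 4, 5, 6}
Tree: (single bag)
With just one bag of size 6, the width is 6 − 1 = 5, so tw(G) ≤ 5. For the lower bound, the 6 vertices {1, 2, 3, 4, 5, 6} are pairwise adjacent, and any tree decomposition puts a clique entirely inside one bag — forcing width ≥ 5. The upper and lower bounds meet at 5, so that is the treewidth.

5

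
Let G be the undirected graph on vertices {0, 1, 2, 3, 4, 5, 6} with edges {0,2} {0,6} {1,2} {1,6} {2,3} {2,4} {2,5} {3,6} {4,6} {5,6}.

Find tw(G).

2

A width-2 tree decomposition is:
Bags: B1 = {2, 5, 6}  B2 = {0, 2, 6}  B3 = {2, 3, 6}  B4 = {1, 2, 6}  B5 = {2, 4, 6}
Tree: B1–B2, B2–B3, B3–B4, B4–B5
Each bag holds 3 vertices, so the decomposition has width 2, which upper-bounds the treewidth. The edges 2–5–6–0–2 form a cycle, so G is not a tree and its treewidth is at least 2. The upper and lower bounds meet at 2, so that is the treewidth.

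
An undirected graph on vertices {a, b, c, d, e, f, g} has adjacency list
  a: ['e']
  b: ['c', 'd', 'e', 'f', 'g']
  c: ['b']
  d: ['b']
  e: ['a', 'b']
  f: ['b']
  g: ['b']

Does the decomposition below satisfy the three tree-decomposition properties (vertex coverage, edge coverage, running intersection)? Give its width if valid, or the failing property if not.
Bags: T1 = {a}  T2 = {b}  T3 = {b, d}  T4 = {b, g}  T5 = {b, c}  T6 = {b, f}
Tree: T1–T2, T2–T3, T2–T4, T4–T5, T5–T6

No — vertex e appears in no bag.

A tree decomposition must satisfy three properties: every vertex lies in some bag; for every edge, both endpoints lie together in some bag; and for every vertex, the bags containing it form a connected subtree. Here vertex e appears in no bag, so the decomposition is invalid.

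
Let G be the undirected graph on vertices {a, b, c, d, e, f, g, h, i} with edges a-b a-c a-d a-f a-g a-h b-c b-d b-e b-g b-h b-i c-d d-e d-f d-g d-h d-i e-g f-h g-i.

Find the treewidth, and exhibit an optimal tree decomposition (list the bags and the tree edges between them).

Treewidth 3.
One such decomposition:
Bags: B1 = {a, b, d, g}  B2 = {a, b, d, h}  B3 = {b, d, g, i}  B4 = {a, d, f, h}  B5 = {a, b, c, d}  B6 = {b, d, e, g}
Tree: B1–B2, B1–B3, B2–B4, B2–B5, B1–B6

Every bag has size at most 4, so the width is 4 − 1 = 3 and tw(G) ≤ 3. Conversely, {a, d, f, h} is a clique of size 4, and the vertices of any clique must share a bag in every tree decomposition; so some bag has ≥ 4 vertices and tw(G) ≥ 3. The upper and lower bounds meet at 3, so that is the treewidth.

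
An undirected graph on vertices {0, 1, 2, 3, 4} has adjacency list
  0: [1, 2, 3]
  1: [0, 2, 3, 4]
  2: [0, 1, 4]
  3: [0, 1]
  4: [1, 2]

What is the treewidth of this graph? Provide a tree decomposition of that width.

Treewidth 2.
One such decomposition:
Bags: B1 = {0, 1, 2}  B2 = {0, 1, 3}  B3 = {1, 2, 4}
Tree: B1–B2, B1–B3

Each bag holds 3 vertices, so the decomposition has width 2, which upper-bounds the treewidth. For the lower bound, the 3 vertices {0, 1, 2} are pairwise adjacent, and any tree decomposition puts a clique entirely inside one bag — forcing width ≥ 2. The upper and lower bounds meet at 2, so that is the treewidth.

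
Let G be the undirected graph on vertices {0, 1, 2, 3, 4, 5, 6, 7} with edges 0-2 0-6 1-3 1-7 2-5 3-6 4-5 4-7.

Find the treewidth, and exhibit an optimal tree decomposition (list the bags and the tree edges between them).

Each bag holds 3 vertices, so the decomposition has width 2, which upper-bounds the treewidth. For the lower bound, G contains the cycle 3–1–7–4–5–2–0–6–3, so G is not a forest; only forests have treewidth ≤ 1, hence tw(G) ≥ 2. The upper and lower bounds meet at 2, so that is the treewidth.

Treewidth 2.
Bags: B1 = {1, 3, 7}  B2 = {3, 4, 7}  B3 = {3, 4, 5}  B4 = {2, 3, 5}  B5 = {0, 2, 3}  B6 = {0, 3, 6}
Tree: B1–B2, B2–B3, B3–B4, B4–B5, B5–B6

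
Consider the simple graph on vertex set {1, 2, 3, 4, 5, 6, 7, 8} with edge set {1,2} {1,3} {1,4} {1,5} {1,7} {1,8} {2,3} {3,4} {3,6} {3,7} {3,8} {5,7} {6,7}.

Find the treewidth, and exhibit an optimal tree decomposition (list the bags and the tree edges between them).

Treewidth 2.
Bags: B1 = {1, 3, 4}  B2 = {1, 3, 7}  B3 = {1, 5, 7}  B4 = {3, 6, 7}  B5 = {1, 3, 8}  B6 = {1, 2, 3}
Tree: B1–B2, B2–B3, B2–B4, B2–B5, B5–B6

Every bag has size at most 3, so the width is 3 − 1 = 2 and tw(G) ≤ 2. For the lower bound, the 3 vertices {1, 3, 8} are pairwise adjacent, and any tree decomposition puts a clique entirely inside one bag — forcing width ≥ 2. Hence tw(G) = 2 exactly.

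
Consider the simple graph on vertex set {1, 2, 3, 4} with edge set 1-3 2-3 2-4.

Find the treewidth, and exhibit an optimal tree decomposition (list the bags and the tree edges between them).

Treewidth 1.
Bags: B1 = {2, 4}  B2 = {2, 3}  B3 = {1, 3}
Tree: B1–B2, B2–B3

Each bag holds 2 vertices, so the decomposition has width 1, which upper-bounds the treewidth. G has an edge, so its treewidth is at least 1. Hence tw(G) = 1 exactly.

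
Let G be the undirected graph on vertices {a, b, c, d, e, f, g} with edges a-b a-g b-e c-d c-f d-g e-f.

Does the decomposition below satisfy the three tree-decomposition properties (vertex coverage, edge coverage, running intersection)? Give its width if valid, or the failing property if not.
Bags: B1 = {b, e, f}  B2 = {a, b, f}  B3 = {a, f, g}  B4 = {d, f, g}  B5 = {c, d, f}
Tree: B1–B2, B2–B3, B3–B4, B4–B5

Yes; width 2.

Every vertex of G appears in some bag (union = {a, b, c, d, e, f, g}); every edge is covered by a bag; and for each vertex v the set of bags containing v is connected in the bag tree. The decomposition is therefore valid. The largest bag has 3 vertices, so the width is 2.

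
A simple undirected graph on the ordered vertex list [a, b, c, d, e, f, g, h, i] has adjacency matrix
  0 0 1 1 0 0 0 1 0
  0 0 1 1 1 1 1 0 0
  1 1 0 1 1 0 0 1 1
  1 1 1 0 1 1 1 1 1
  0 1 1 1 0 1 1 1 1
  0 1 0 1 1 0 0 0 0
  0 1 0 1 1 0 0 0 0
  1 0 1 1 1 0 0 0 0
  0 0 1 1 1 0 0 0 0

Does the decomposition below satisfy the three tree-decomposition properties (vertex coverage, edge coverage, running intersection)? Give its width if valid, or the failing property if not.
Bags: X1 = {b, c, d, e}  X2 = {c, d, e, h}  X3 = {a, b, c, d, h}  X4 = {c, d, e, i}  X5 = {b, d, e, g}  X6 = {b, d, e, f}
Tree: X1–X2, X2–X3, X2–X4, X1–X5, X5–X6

A tree decomposition must satisfy three properties: every vertex lies in some bag; for every edge, both endpoints lie together in some bag; and for every vertex, the bags containing it form a connected subtree. Here bags containing vertex b are not connected in the tree, so the decomposition is invalid.

No — bags containing vertex b are not connected in the tree.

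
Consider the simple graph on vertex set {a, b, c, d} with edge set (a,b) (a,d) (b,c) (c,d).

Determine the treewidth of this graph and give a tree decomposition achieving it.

Treewidth 2.
Bags: B1 = {a, c, d}  B2 = {a, b, c}
Tree: B1–B2

Each bag holds 3 vertices, so the decomposition has width 2, which upper-bounds the treewidth. Since a–d–c–b–a is a cycle in G, G is not acyclic. Forests are exactly the graphs of treewidth ≤ 1, so tw(G) ≥ 2. Hence tw(G) = 2 exactly.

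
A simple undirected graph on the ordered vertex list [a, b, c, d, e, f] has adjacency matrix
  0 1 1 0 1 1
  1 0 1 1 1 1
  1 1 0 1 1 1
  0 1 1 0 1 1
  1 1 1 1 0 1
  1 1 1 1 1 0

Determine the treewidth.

4

A width-4 tree decomposition is:
Bags: B1 = {b, c, d, e, f}  B2 = {a, b, c, e, f}
Tree: B1–B2
Each bag holds 5 vertices, so the decomposition has width 4, which upper-bounds the treewidth. On the other hand G contains the 5-clique {b, c, d, e, f}. A clique must lie in a single bag of any decomposition, so no decomposition can have width below 4. The upper and lower bounds meet at 4, so that is the treewidth.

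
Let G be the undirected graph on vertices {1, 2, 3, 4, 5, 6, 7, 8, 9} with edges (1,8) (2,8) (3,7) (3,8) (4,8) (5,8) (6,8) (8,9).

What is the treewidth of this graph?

A width-1 tree decomposition is:
Bags: B1 = {3, 8}  B2 = {2, 8}  B3 = {6, 8}  B4 = {1, 8}  B5 = {4, 8}  B6 = {8, 9}  B7 = {3, 7}  B8 = {5, 8}
Tree: B1–B2, B1–B3, B2–B4, B2–B5, B4–B6, B1–B7, B2–B8
Every bag has size at most 2, so the width is 2 − 1 = 1 and tw(G) ≤ 1. Any graph with an edge has treewidth ≥ 1, and G has the edge 8–3. Hence tw(G) = 1 exactly.

1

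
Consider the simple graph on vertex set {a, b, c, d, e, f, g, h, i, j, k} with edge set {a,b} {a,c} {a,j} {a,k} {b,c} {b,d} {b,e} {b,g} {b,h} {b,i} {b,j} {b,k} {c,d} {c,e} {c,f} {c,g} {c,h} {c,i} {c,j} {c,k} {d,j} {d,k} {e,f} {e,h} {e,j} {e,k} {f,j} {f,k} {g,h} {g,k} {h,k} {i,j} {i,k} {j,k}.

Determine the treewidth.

4

A width-4 tree decomposition is:
Bags: B1 = {a, b, c, j, k}  B2 = {b, c, e, j, k}  B3 = {b, c, e, h, k}  B4 = {c, e, f, j, k}  B5 = {b, c, g, h, k}  B6 = {b, c, i, j, k}  B7 = {b, c, d, j, k}
Tree: B1–B2, B2–B3, B2–B4, B3–B5, B1–B6, B6–B7
Every bag has size at most 5, so the width is 5 − 1 = 4 and tw(G) ≤ 4. On the other hand G contains the 5-clique {c, e, f, j, k}. A clique must lie in a single bag of any decomposition, so no decomposition can have width below 4. Combining the bounds, tw(G) = 4.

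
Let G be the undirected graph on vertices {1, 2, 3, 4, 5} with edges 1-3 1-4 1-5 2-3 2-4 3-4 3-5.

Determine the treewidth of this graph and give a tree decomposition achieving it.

Treewidth 2.
One optimal decomposition is:
Bags: B1 = {1, 3, 4}  B2 = {1, 3, 5}  B3 = {2, 3, 4}
Tree: B1–B2, B1–B3

The largest bag has 3 vertices, giving width 2; this decomposition certifies tw(G) ≤ 2. For the lower bound, the 3 vertices {1, 3, 4} are pairwise adjacent, and any tree decomposition puts a clique entirely inside one bag — forcing width ≥ 2. Therefore the treewidth is 2.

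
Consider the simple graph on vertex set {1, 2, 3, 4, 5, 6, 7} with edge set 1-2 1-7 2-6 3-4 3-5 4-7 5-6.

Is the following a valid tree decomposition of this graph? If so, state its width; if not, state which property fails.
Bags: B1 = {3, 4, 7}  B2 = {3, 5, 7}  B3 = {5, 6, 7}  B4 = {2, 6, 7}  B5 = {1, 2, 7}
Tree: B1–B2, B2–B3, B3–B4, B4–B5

Vertex coverage: the bags together contain {1, 2, 3, 4, 5, 6, 7}, the full vertex set. Edge coverage: each edge of G has both endpoints in at least one bag. Running intersection: for every vertex, the bags containing it form a connected subtree. All three properties hold, so this is a valid tree decomposition of width max|bag| − 1 = 2, and hence tw(G) ≤ 2.

Yes; width 2.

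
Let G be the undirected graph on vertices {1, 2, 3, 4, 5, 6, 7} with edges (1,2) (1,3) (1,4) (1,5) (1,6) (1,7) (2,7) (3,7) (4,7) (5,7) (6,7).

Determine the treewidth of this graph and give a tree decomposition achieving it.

Treewidth 2.
One such decomposition:
Bags: B1 = {1, 3, 7}  B2 = {1, 5, 7}  B3 = {1, 2, 7}  B4 = {1, 4, 7}  B5 = {1, 6, 7}
Tree: B1–B2, B2–B3, B2–B4, B3–B5

The largest bag has 3 vertices, giving width 2; this decomposition certifies tw(G) ≤ 2. For the lower bound, the 3 vertices {1, 2, 7} are pairwise adjacent, and any tree decomposition puts a clique entirely inside one bag — forcing width ≥ 2. Therefore the treewidth is 2.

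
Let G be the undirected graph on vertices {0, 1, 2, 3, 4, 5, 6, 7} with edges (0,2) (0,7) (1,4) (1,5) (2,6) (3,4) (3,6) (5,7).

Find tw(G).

2

A width-2 tree decomposition is:
Bags: B1 = {0, 5, 7}  B2 = {0, 1, 5}  B3 = {0, 1, 4}  B4 = {0, 3, 4}  B5 = {0, 3, 6}  B6 = {0, 2, 6}
Tree: B1–B2, B2–B3, B3–B4, B4–B5, B5–B6
Every bag has size at most 3, so the width is 3 − 1 = 2 and tw(G) ≤ 2. The edges 0–7–5–1–4–3–6–2–0 form a cycle, so G is not a tree and its treewidth is at least 2. The upper and lower bounds meet at 2, so that is the treewidth.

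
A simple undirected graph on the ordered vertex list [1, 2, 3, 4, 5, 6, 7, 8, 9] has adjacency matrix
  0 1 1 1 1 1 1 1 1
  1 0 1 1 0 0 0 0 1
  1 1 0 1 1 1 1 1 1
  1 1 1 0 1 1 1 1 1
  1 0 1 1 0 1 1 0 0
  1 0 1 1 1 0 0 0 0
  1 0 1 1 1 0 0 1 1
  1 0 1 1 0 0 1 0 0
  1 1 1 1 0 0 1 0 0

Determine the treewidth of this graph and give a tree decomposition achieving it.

Every bag has size at most 5, so the width is 5 − 1 = 4 and tw(G) ≤ 4. On the other hand G contains the 5-clique {1, 2, 3, 4, 9}. A clique must lie in a single bag of any decomposition, so no decomposition can have width below 4. Hence tw(G) = 4 exactly.

Treewidth 4.
One optimal decomposition is:
Bags: B1 = {1, 3, 4, 7, 8}  B2 = {1, 3, 4, 7, 9}  B3 = {1, 3, 4, 5, 7}  B4 = {1, 3, 4, 5, 6}  B5 = {1, 2, 3, 4, 9}
Tree: B1–B2, B1–B3, B3–B4, B2–B5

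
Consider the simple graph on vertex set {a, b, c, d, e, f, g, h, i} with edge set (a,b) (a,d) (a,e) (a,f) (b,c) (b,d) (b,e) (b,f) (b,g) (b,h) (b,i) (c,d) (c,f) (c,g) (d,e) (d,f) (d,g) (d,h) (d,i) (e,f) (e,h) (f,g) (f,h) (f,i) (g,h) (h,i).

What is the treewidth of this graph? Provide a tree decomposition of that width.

Treewidth 4.
One such decomposition:
Bags: B1 = {b, c, d, f, g}  B2 = {b, d, f, g, h}  B3 = {b, d, e, f, h}  B4 = {a, b, d, e, f}  B5 = {b, d, f, h, i}
Tree: B1–B2, B2–B3, B3–B4, B3–B5

Each bag holds 5 vertices, so the decomposition has width 4, which upper-bounds the treewidth. On the other hand G contains the 5-clique {b, d, f, g, h}. A clique must lie in a single bag of any decomposition, so no decomposition can have width below 4. Combining the bounds, tw(G) = 4.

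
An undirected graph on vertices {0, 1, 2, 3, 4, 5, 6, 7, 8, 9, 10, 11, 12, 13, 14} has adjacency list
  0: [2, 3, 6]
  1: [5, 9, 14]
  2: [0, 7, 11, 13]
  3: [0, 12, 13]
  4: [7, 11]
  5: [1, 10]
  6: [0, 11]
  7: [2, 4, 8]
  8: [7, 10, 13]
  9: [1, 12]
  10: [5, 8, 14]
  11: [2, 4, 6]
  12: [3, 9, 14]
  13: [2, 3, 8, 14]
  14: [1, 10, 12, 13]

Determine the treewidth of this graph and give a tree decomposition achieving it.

The largest bag has 4 vertices, giving width 3; this decomposition certifies tw(G) ≤ 3. For the lower bound: the 4 vertex sets {1,5,9}, {12}, {14}, {3,8,10,13} are disjoint, each induces a connected subgraph, and every pair is joined by at least one edge of G. Contracting each set to a single vertex therefore yields K_{4} as a minor, and since treewidth is minor-monotone, tw(G) ≥ tw(K_{4}) = 3. Combining the bounds, tw(G) = 3.

Treewidth 3.
One optimal decomposition is:
Bags: B1 = {1, 5, 9, 12}  B2 = {1, 5, 12, 14}  B3 = {5, 10, 12, 14}  B4 = {3, 10, 12, 14}  B5 = {3, 10, 13, 14}  B6 = {3, 8, 10, 13}  B7 = {0, 3, 8, 13}  B8 = {0, 2, 8, 13}  B9 = {0, 2, 7, 8}  B10 = {0, 2, 6, 7}  B11 = {2, 6, 7, 11}  B12 = {4, 6, 7, 11}
Tree: B1–B2, B2–B3, B3–B4, B4–B5, B5–B6, B6–B7, B7–B8, B8–B9, B9–B10, B10–B11, B11–B12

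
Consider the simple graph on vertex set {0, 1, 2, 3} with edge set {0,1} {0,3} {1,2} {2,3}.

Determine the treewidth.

2

A width-2 tree decomposition is:
Bags: B1 = {0, 1, 3}  B2 = {1, 2, 3}
Tree: B1–B2
Each bag holds 3 vertices, so the decomposition has width 2, which upper-bounds the treewidth. For the lower bound, G contains the cycle 3–0–1–2–3, so G is not a forest; only forests have treewidth ≤ 1, hence tw(G) ≥ 2. The upper and lower bounds meet at 2, so that is the treewidth.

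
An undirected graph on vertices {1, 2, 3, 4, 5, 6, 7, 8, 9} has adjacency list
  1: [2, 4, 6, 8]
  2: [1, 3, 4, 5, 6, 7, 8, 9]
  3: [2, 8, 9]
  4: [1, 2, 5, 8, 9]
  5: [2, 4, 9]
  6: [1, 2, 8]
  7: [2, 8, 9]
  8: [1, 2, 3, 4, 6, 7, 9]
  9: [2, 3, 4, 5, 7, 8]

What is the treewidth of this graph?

A width-3 tree decomposition is:
Bags: B1 = {2, 4, 8, 9}  B2 = {2, 4, 5, 9}  B3 = {2, 7, 8, 9}  B4 = {1, 2, 4, 8}  B5 = {1, 2, 6, 8}  B6 = {2, 3, 8, 9}
Tree: B1–B2, B1–B3, B1–B4, B4–B5, B3–B6
Every bag has size at most 4, so the width is 4 − 1 = 3 and tw(G) ≤ 3. Conversely, {1, 2, 4, 8} is a clique of size 4, and the vertices of any clique must share a bag in every tree decomposition; so some bag has ≥ 4 vertices and tw(G) ≥ 3. The upper and lower bounds meet at 3, so that is the treewidth.

3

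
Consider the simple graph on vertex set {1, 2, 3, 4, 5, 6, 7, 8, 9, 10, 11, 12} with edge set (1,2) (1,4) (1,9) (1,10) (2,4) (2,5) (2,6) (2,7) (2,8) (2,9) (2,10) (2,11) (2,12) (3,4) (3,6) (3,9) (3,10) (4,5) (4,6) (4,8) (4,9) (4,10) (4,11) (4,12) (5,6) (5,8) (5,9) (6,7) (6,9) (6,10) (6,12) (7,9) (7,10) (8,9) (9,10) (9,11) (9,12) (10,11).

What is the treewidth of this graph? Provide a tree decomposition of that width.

Every bag has size at most 5, so the width is 5 − 1 = 4 and tw(G) ≤ 4. Conversely, {2, 4, 5, 8, 9} is a clique of size 5, and the vertices of any clique must share a bag in every tree decomposition; so some bag has ≥ 5 vertices and tw(G) ≥ 4. Hence tw(G) = 4 exactly.

Treewidth 4.
One optimal decomposition is:
Bags: B1 = {2, 4, 6, 9, 10}  B2 = {3, 4, 6, 9, 10}  B3 = {1, 2, 4, 9, 10}  B4 = {2, 6, 7, 9, 10}  B5 = {2, 4, 5, 6, 9}  B6 = {2, 4, 5, 8, 9}  B7 = {2, 4, 6, 9, 12}  B8 = {2, 4, 9, 10, 11}
Tree: B1–B2, B1–B3, B1–B4, B1–B5, B5–B6, B1–B7, B1–B8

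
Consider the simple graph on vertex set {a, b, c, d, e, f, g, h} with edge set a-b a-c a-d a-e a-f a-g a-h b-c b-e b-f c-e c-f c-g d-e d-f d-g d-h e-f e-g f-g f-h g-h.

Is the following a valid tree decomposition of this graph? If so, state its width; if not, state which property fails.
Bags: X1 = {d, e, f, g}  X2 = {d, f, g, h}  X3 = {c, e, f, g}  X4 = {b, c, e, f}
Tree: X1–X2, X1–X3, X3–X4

No — vertex a appears in no bag.

A tree decomposition must satisfy three properties: every vertex lies in some bag; for every edge, both endpoints lie together in some bag; and for every vertex, the bags containing it form a connected subtree. Here vertex a appears in no bag, so the decomposition is invalid.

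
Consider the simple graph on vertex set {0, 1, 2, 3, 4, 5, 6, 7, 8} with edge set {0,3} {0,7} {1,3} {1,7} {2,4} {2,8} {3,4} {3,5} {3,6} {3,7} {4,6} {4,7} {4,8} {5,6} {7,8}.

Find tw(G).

2

A width-2 tree decomposition is:
Bags: B1 = {3, 4, 7}  B2 = {3, 4, 6}  B3 = {0, 3, 7}  B4 = {4, 7, 8}  B5 = {1, 3, 7}  B6 = {3, 5, 6}  B7 = {2, 4, 8}
Tree: B1–B2, B1–B3, B1–B4, B3–B5, B2–B6, B4–B7
The largest bag has 3 vertices, giving width 2; this decomposition certifies tw(G) ≤ 2. On the other hand G contains the 3-clique {2, 4, 8}. A clique must lie in a single bag of any decomposition, so no decomposition can have width below 2. Therefore the treewidth is 2.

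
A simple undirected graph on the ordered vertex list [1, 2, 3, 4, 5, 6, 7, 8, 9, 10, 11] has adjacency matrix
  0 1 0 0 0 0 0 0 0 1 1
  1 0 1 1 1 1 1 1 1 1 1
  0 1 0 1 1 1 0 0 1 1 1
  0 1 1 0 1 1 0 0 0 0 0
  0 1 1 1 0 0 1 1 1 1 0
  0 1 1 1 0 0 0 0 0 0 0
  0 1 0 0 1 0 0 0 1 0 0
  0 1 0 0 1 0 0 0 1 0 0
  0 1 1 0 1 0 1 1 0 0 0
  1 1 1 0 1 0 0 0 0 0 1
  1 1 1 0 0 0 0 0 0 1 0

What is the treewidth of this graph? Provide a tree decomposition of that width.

The largest bag has 4 vertices, giving width 3; this decomposition certifies tw(G) ≤ 3. For the lower bound, the 4 vertices {2, 5, 8, 9} are pairwise adjacent, and any tree decomposition puts a clique entirely inside one bag — forcing width ≥ 3. The upper and lower bounds meet at 3, so that is the treewidth.

Treewidth 3.
One such decomposition:
Bags: B1 = {2, 3, 4, 5}  B2 = {2, 3, 4, 6}  B3 = {2, 3, 5, 10}  B4 = {2, 3, 10, 11}  B5 = {2, 3, 5, 9}  B6 = {1, 2, 10, 11}  B7 = {2, 5, 8, 9}  B8 = {2, 5, 7, 9}
Tree: B1–B2, B1–B3, B3–B4, B3–B5, B4–B6, B5–B7, B7–B8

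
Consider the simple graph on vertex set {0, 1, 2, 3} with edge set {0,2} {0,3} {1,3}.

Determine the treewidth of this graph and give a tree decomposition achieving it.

The largest bag has 2 vertices, giving width 1; this decomposition certifies tw(G) ≤ 1. Any graph with an edge has treewidth ≥ 1, and G has the edge 1–3. Therefore the treewidth is 1.

Treewidth 1.
One optimal decomposition is:
Bags: B1 = {1, 3}  B2 = {0, 3}  B3 = {0, 2}
Tree: B1–B2, B2–B3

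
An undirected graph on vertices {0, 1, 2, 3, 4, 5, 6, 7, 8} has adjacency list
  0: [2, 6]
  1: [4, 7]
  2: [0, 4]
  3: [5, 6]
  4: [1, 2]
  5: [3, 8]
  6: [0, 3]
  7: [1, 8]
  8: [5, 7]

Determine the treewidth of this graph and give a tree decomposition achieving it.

Treewidth 2.
One such decomposition:
Bags: B1 = {1, 7, 8}  B2 = {1, 5, 8}  B3 = {1, 3, 5}  B4 = {1, 3, 6}  B5 = {0, 1, 6}  B6 = {0, 1, 2}  B7 = {1, 2, 4}
Tree: B1–B2, B2–B3, B3–B4, B4–B5, B5–B6, B6–B7

Every bag has size at most 3, so the width is 3 − 1 = 2 and tw(G) ≤ 2. The edges 1–7–8–5–3–6–0–2–4–1 form a cycle, so G is not a tree and its treewidth is at least 2. The upper and lower bounds meet at 2, so that is the treewidth.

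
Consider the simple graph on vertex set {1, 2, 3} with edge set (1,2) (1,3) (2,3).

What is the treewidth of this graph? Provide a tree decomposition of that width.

Treewidth 2.
One optimal decomposition is:
Bags: B1 = {1, 2, 3}
Tree: (single bag)

A single bag containing all 3 vertices is trivially a valid decomposition of width 2. Conversely, {1, 2, 3} is a clique of size 3, and the vertices of any clique must share a bag in every tree decomposition; so some bag has ≥ 3 vertices and tw(G) ≥ 2. Hence tw(G) = 2 exactly.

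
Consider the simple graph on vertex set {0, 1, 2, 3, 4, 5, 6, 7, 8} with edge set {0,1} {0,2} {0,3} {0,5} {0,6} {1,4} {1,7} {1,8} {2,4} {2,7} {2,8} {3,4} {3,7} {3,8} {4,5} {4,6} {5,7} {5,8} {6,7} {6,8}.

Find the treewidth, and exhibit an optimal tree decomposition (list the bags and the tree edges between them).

Every bag has size at most 5, so the width is 5 − 1 = 4 and tw(G) ≤ 4. For the lower bound: the 5 vertex sets {0,1}, {2,7}, {4,6}, {8}, {3} are disjoint, each induces a connected subgraph, and every pair is joined by at least one edge of G. Contracting each set to a single vertex therefore yields K_{5} as a minor, and since treewidth is minor-monotone, tw(G) ≥ tw(K_{5}) = 4. Hence tw(G) = 4 exactly.

Treewidth 4.
One optimal decomposition is:
Bags: B1 = {0, 1, 4, 7, 8}  B2 = {0, 2, 4, 7, 8}  B3 = {0, 4, 6, 7, 8}  B4 = {0, 3, 4, 7, 8}  B5 = {0, 4, 5, 7, 8}
Tree: B1–B2, B2–B3, B3–B4, B4–B5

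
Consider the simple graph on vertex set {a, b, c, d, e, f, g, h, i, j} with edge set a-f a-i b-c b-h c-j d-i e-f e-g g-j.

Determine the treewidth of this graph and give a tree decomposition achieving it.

Treewidth 1.
One optimal decomposition is:
Bags: B1 = {d, i}  B2 = {a, i}  B3 = {a, f}  B4 = {e, f}  B5 = {e, g}  B6 = {g, j}  B7 = {c, j}  B8 = {b, c}  B9 = {b, h}
Tree: B1–B2, B2–B3, B3–B4, B4–B5, B5–B6, B6–B7, B7–B8, B8–B9

Each bag holds 2 vertices, so the decomposition has width 1, which upper-bounds the treewidth. Since G has at least one edge (e.g. d–i), it is not an edgeless graph, so tw(G) ≥ 1. The upper and lower bounds meet at 1, so that is the treewidth.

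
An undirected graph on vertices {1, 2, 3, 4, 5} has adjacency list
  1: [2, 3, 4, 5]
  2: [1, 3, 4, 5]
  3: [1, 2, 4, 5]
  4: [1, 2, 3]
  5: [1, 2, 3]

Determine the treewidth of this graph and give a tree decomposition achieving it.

Treewidth 3.
One such decomposition:
Bags: B1 = {1, 2, 3, 5}  B2 = {1, 2, 3, 4}
Tree: B1–B2

Each bag holds 4 vertices, so the decomposition has width 3, which upper-bounds the treewidth. On the other hand G contains the 4-clique {1, 2, 3, 4}. A clique must lie in a single bag of any decomposition, so no decomposition can have width below 3. Combining the bounds, tw(G) = 3.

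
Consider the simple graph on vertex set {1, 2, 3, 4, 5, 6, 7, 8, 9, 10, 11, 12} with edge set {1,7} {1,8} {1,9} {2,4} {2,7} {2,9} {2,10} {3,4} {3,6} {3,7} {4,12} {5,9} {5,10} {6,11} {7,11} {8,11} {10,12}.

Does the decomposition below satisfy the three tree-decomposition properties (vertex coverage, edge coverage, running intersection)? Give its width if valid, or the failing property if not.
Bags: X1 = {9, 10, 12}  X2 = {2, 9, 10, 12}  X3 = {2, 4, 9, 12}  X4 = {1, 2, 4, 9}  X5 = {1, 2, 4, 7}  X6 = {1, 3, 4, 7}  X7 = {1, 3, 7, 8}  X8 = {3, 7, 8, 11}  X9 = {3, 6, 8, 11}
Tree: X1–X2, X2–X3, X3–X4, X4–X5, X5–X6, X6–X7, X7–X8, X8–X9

A tree decomposition must satisfy three properties: every vertex lies in some bag; for every edge, both endpoints lie together in some bag; and for every vertex, the bags containing it form a connected subtree. Here vertex 5 appears in no bag, so the decomposition is invalid.

No — vertex 5 appears in no bag.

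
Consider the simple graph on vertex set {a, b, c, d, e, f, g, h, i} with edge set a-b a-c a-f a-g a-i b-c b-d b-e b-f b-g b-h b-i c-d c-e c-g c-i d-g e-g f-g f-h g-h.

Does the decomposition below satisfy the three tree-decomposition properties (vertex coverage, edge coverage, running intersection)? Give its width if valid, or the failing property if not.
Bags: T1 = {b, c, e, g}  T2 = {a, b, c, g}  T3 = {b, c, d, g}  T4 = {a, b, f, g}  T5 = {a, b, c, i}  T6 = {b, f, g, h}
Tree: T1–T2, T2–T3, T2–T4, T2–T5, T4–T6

Vertex coverage: the bags together contain {a, b, c, d, e, f, g, h, i}, the full vertex set. Edge coverage: each edge of G has both endpoints in at least one bag. Running intersection: for every vertex, the bags containing it form a connected subtree. All three properties hold, so this is a valid tree decomposition of width max|bag| − 1 = 3, and hence tw(G) ≤ 3.

Yes; width 3.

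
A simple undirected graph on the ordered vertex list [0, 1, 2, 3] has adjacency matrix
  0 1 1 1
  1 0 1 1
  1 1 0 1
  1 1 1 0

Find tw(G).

3

A width-3 tree decomposition is:
Bags: B1 = {0, 1, 2, 3}
Tree: (single bag)
A single bag containing all 4 vertices is trivially a valid decomposition of width 3. For the lower bound, the 4 vertices {0, 1, 2, 3} are pairwise adjacent, and any tree decomposition puts a clique entirely inside one bag — forcing width ≥ 3. The upper and lower bounds meet at 3, so that is the treewidth.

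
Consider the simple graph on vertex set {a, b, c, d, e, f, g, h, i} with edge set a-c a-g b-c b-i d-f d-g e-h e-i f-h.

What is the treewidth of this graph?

A width-2 tree decomposition is:
Bags: B1 = {d, f, h}  B2 = {d, g, h}  B3 = {a, g, h}  B4 = {a, c, h}  B5 = {b, c, h}  B6 = {b, h, i}  B7 = {e, h, i}
Tree: B1–B2, B2–B3, B3–B4, B4–B5, B5–B6, B6–B7
The largest bag has 3 vertices, giving width 2; this decomposition certifies tw(G) ≤ 2. For the lower bound, G contains the cycle h–f–d–g–a–c–b–i–e–h, so G is not a forest; only forests have treewidth ≤ 1, hence tw(G) ≥ 2. Therefore the treewidth is 2.

2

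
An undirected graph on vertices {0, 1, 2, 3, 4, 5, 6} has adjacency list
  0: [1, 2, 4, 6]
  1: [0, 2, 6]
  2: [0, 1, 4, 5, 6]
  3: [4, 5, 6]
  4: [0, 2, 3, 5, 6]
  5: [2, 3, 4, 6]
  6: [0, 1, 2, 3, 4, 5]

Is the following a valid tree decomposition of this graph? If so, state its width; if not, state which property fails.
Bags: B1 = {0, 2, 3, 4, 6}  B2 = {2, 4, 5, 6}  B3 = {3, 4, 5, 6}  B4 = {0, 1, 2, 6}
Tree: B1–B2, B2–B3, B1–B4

A tree decomposition must satisfy three properties: every vertex lies in some bag; for every edge, both endpoints lie together in some bag; and for every vertex, the bags containing it form a connected subtree. Here bags containing vertex 3 are not connected in the tree, so the decomposition is invalid.

No — bags containing vertex 3 are not connected in the tree.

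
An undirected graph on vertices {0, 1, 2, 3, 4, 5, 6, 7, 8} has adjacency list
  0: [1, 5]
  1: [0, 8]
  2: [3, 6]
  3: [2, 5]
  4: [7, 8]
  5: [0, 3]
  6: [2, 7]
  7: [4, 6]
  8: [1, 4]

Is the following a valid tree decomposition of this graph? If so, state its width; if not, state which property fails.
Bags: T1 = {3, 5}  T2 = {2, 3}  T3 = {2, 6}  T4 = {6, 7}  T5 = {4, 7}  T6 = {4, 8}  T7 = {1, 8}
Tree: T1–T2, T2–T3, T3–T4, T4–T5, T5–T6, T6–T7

A tree decomposition must satisfy three properties: every vertex lies in some bag; for every edge, both endpoints lie together in some bag; and for every vertex, the bags containing it form a connected subtree. Here vertex 0 appears in no bag, so the decomposition is invalid.

No — vertex 0 appears in no bag.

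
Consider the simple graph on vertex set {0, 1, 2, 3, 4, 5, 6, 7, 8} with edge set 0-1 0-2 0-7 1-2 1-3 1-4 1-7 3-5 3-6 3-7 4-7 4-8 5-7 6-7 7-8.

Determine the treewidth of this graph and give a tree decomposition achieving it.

Every bag has size at most 3, so the width is 3 − 1 = 2 and tw(G) ≤ 2. On the other hand G contains the 3-clique {0, 1, 2}. A clique must lie in a single bag of any decomposition, so no decomposition can have width below 2. Therefore the treewidth is 2.

Treewidth 2.
Bags: B1 = {1, 4, 7}  B2 = {0, 1, 7}  B3 = {0, 1, 2}  B4 = {4, 7, 8}  B5 = {1, 3, 7}  B6 = {3, 5, 7}  B7 = {3, 6, 7}
Tree: B1–B2, B2–B3, B1–B4, B1–B5, B5–B6, B5–B7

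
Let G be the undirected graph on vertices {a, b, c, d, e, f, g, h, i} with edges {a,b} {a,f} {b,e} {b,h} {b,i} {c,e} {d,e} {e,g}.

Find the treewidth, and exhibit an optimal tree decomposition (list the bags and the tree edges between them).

Every bag has size at most 2, so the width is 2 − 1 = 1 and tw(G) ≤ 1. Any graph with an edge has treewidth ≥ 1, and G has the edge e–b. Therefore the treewidth is 1.

Treewidth 1.
Bags: B1 = {b, e}  B2 = {e, g}  B3 = {a, b}  B4 = {b, h}  B5 = {a, f}  B6 = {c, e}  B7 = {d, e}  B8 = {b, i}
Tree: B1–B2, B1–B3, B3–B4, B3–B5, B2–B6, B6–B7, B4–B8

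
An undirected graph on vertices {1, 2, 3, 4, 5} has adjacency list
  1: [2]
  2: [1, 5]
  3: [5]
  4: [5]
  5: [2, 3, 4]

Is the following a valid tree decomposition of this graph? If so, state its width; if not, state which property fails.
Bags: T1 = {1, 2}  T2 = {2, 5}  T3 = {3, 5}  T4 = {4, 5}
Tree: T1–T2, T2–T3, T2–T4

Yes; width 1.

Every vertex of G appears in some bag (union = {1, 2, 3, 4, 5}); every edge is covered by a bag; and for each vertex v the set of bags containing v is connected in the bag tree. The decomposition is therefore valid. The largest bag has 2 vertices, so the width is 1.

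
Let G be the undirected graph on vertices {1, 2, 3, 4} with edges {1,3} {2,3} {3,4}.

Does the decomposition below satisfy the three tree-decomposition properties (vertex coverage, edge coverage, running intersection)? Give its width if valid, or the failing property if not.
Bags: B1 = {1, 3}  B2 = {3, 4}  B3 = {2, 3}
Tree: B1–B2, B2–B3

Yes; width 1.

Vertex coverage: the bags together contain {1, 2, 3, 4}, the full vertex set. Edge coverage: each edge of G has both endpoints in at least one bag. Running intersection: for every vertex, the bags containing it form a connected subtree. All three properties hold, so this is a valid tree decomposition of width max|bag| − 1 = 1, and hence tw(G) ≤ 1.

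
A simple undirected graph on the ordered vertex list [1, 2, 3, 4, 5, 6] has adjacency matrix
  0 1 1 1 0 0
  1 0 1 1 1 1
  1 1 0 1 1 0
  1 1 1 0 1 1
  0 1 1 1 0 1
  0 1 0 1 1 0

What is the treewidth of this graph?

3

A width-3 tree decomposition is:
Bags: B1 = {1, 2, 3, 4}  B2 = {2, 3, 4, 5}  B3 = {2, 4, 5, 6}
Tree: B1–B2, B2–B3
Each bag holds 4 vertices, so the decomposition has width 3, which upper-bounds the treewidth. On the other hand G contains the 4-clique {1, 2, 3, 4}. A clique must lie in a single bag of any decomposition, so no decomposition can have width below 3. The upper and lower bounds meet at 3, so that is the treewidth.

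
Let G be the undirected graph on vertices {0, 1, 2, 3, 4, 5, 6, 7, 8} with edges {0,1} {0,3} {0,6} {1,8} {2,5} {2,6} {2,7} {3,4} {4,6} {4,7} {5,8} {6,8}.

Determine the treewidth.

A width-3 tree decomposition is:
Bags: B1 = {0, 1, 5, 8}  B2 = {0, 5, 6, 8}  B3 = {0, 2, 5, 6}  B4 = {0, 2, 3, 6}  B5 = {2, 3, 4, 6}  B6 = {2, 3, 4, 7}
Tree: B1–B2, B2–B3, B3–B4, B4–B5, B5–B6
The largest bag has 4 vertices, giving width 3; this decomposition certifies tw(G) ≤ 3. For the lower bound: the 4 vertex sets {1,5,8}, {0}, {6}, {2,3,4,7} are disjoint, each induces a connected subgraph, and every pair is joined by at least one edge of G. Contracting each set to a single vertex therefore yields K_{4} as a minor, and since treewidth is minor-monotone, tw(G) ≥ tw(K_{4}) = 3. Combining the bounds, tw(G) = 3.

3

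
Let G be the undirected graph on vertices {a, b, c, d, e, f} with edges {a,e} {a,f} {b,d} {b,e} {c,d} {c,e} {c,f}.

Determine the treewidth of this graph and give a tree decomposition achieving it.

Each bag holds 3 vertices, so the decomposition has width 2, which upper-bounds the treewidth. The edges a–f–c–e–a form a cycle, so G is not a tree and its treewidth is at least 2. Combining the bounds, tw(G) = 2.

Treewidth 2.
Bags: B1 = {a, e, f}  B2 = {c, e, f}  B3 = {b, c, e}  B4 = {b, c, d}
Tree: B1–B2, B2–B3, B3–B4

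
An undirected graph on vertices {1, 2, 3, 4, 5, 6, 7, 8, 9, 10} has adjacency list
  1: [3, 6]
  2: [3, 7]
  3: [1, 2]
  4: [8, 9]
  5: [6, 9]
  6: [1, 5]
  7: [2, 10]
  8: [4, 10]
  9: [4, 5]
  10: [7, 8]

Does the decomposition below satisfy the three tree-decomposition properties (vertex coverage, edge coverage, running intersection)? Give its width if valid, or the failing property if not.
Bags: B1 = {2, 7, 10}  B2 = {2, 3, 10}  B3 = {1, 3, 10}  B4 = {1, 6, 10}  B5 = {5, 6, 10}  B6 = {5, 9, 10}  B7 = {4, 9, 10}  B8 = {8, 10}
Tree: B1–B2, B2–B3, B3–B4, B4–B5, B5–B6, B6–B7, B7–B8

No — edge (4,8) lies in no bag.

A tree decomposition must satisfy three properties: every vertex lies in some bag; for every edge, both endpoints lie together in some bag; and for every vertex, the bags containing it form a connected subtree. Here edge (4,8) lies in no bag, so the decomposition is invalid.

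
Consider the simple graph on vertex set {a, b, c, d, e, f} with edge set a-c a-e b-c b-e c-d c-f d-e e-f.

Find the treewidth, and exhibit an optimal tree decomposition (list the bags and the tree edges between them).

Each bag holds 3 vertices, so the decomposition has width 2, which upper-bounds the treewidth. For the lower bound, G contains the cycle e–f–c–d–e, so G is not a forest; only forests have treewidth ≤ 1, hence tw(G) ≥ 2. The upper and lower bounds meet at 2, so that is the treewidth.

Treewidth 2.
One such decomposition:
Bags: B1 = {c, e, f}  B2 = {c, d, e}  B3 = {a, c, e}  B4 = {b, c, e}
Tree: B1–B2, B2–B3, B3–B4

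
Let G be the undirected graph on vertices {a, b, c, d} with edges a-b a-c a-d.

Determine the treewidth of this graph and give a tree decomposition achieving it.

Every bag has size at most 2, so the width is 2 − 1 = 1 and tw(G) ≤ 1. G has an edge, so its treewidth is at least 1. Combining the bounds, tw(G) = 1.

Treewidth 1.
One such decomposition:
Bags: B1 = {a, c}  B2 = {a, b}  B3 = {a, d}
Tree: B1–B2, B2–B3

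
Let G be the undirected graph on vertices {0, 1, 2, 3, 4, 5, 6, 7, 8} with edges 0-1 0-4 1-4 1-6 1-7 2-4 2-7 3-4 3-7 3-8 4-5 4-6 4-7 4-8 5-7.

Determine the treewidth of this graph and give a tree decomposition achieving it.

Each bag holds 3 vertices, so the decomposition has width 2, which upper-bounds the treewidth. For the lower bound, the 3 vertices {0, 1, 4} are pairwise adjacent, and any tree decomposition puts a clique entirely inside one bag — forcing width ≥ 2. Combining the bounds, tw(G) = 2.

Treewidth 2.
One such decomposition:
Bags: B1 = {3, 4, 7}  B2 = {1, 4, 7}  B3 = {3, 4, 8}  B4 = {4, 5, 7}  B5 = {0, 1, 4}  B6 = {1, 4, 6}  B7 = {2, 4, 7}
Tree: B1–B2, B1–B3, B1–B4, B2–B5, B5–B6, B1–B7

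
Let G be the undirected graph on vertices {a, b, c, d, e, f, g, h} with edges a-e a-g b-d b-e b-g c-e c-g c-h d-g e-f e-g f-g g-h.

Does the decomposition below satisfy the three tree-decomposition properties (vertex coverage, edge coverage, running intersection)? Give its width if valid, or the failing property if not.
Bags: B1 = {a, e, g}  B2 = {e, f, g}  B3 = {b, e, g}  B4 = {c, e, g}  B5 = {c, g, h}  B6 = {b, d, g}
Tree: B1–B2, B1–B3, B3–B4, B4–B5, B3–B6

Yes; width 2.

Vertex coverage: the bags together contain {a, b, c, d, e, f, g, h}, the full vertex set. Edge coverage: each edge of G has both endpoints in at least one bag. Running intersection: for every vertex, the bags containing it form a connected subtree. All three properties hold, so this is a valid tree decomposition of width max|bag| − 1 = 2, and hence tw(G) ≤ 2.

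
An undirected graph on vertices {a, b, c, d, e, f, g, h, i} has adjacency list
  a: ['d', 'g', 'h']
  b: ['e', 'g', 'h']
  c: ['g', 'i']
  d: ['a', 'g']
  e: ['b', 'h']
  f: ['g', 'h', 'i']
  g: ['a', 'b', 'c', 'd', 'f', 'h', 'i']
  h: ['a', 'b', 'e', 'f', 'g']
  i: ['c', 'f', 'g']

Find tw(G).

2

A width-2 tree decomposition is:
Bags: B1 = {b, g, h}  B2 = {f, g, h}  B3 = {f, g, i}  B4 = {c, g, i}  B5 = {a, g, h}  B6 = {a, d, g}  B7 = {b, e, h}
Tree: B1–B2, B2–B3, B3–B4, B1–B5, B5–B6, B1–B7
The largest bag has 3 vertices, giving width 2; this decomposition certifies tw(G) ≤ 2. For the lower bound, the 3 vertices {a, d, g} are pairwise adjacent, and any tree decomposition puts a clique entirely inside one bag — forcing width ≥ 2. Hence tw(G) = 2 exactly.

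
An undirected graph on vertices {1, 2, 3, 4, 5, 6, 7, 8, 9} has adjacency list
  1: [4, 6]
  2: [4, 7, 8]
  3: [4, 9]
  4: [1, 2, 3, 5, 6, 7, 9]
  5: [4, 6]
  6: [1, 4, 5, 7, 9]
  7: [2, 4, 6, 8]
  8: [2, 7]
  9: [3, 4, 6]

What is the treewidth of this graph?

2

A width-2 tree decomposition is:
Bags: B1 = {2, 4, 7}  B2 = {4, 6, 7}  B3 = {1, 4, 6}  B4 = {4, 6, 9}  B5 = {3, 4, 9}  B6 = {2, 7, 8}  B7 = {4, 5, 6}
Tree: B1–B2, B2–B3, B2–B4, B4–B5, B1–B6, B4–B7
Every bag has size at most 3, so the width is 3 − 1 = 2 and tw(G) ≤ 2. For the lower bound, the 3 vertices {2, 7, 8} are pairwise adjacent, and any tree decomposition puts a clique entirely inside one bag — forcing width ≥ 2. The upper and lower bounds meet at 2, so that is the treewidth.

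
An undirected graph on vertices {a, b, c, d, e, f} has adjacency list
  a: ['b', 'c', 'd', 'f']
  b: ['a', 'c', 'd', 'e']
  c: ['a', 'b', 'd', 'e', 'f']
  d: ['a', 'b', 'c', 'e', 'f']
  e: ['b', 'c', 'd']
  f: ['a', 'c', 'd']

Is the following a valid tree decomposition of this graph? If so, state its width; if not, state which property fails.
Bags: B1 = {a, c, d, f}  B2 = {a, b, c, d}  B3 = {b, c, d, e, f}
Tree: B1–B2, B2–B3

A tree decomposition must satisfy three properties: every vertex lies in some bag; for every edge, both endpoints lie together in some bag; and for every vertex, the bags containing it form a connected subtree. Here bags containing vertex f are not connected in the tree, so the decomposition is invalid.

No — bags containing vertex f are not connected in the tree.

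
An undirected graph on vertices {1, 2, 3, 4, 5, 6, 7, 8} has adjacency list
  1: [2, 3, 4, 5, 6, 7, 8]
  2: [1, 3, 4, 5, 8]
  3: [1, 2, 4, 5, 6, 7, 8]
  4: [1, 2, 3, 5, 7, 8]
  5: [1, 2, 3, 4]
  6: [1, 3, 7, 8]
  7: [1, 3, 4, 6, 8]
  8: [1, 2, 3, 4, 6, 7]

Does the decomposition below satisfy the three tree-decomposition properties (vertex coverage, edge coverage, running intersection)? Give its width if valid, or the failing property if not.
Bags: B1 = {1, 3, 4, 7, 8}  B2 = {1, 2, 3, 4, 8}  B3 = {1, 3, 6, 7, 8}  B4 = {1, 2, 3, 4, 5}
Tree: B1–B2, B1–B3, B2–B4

Vertex coverage: the bags together contain {1, 2, 3, 4, 5, 6, 7, 8}, the full vertex set. Edge coverage: each edge of G has both endpoints in at least one bag. Running intersection: for every vertex, the bags containing it form a connected subtree. All three properties hold, so this is a valid tree decomposition of width max|bag| − 1 = 4, and hence tw(G) ≤ 4.

Yes; width 4.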